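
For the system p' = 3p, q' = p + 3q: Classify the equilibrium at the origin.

unstable improper node

A = [[3,0],[1,3]]; det(A-λI) = λ^2 - 6λ + 9.
repeated λ = 3 with a single eigenvector.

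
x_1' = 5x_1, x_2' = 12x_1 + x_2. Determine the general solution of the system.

x_1(t) = -c_1e^(5t), x_2(t) = -3c_1e^(5t) - c_2e^(t)

Coefficient matrix A = [[5, 0], [12, 1]].
Characteristic polynomial det(A - λI) = λ^2 - 6λ + 5 = 0.
Eigenvalues λ = 5, 1.
For λ=5: (A-λI) row 2 is [12, -4], so an eigenvector is (-1, -3).
For λ=1: (A-λI) row 1 is [4, 0], so an eigenvector is (0, -1).
General solution: c_1e^(5t)(-1,-3) + c_2e^(t)(0,-1).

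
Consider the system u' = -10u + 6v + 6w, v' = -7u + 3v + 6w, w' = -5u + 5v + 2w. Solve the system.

u(t) = C_1e^(2t) + C_3e^(-4t), v(t) = C_1e^(2t) + C_2e^(-3t) + C_3e^(-4t), w(t) = C_1e^(2t) - C_2e^(-3t)

Coefficient matrix A = [[-10, 6, 6], [-7, 3, 6], [-5, 5, 2]].
det(A - λI) = 0 gives eigenvalues λ = 2, -3, -4.
For λ=2: eigenvector (1,1,1).
For λ=-3: eigenvector (0,1,-1).
For λ=-4: eigenvector (1,1,0).
General solution: C_1e^(2t)(1,1,1) + C_2e^(-3t)(0,1,-1) + C_3e^(-4t)(1,1,0).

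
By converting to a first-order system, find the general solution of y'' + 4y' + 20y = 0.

y(t) = C_1e^(-2t)cos(4t) + C_2e^(-2t)sin(4t)

Let x_1 = y, x_2 = y'. Then x_1' = x_2 and x_2' = -20x_1 - 4x_2.
A = [[0,1],[-20,-4]]; det(A-λI) = λ^2 + 4λ + 20.
Eigenvalues λ = -2 ± 4i.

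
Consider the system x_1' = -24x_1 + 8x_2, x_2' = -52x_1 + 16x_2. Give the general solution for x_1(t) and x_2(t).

x_1(t) = C_1e^(-4t)sin(4t) - C_1e^(-4t)cos(4t) - C_2e^(-4t)sin(4t) - C_2e^(-4t)cos(4t), x_2(t) = 3C_1e^(-4t)sin(4t) - 2C_1e^(-4t)cos(4t) - 2C_2e^(-4t)sin(4t) - 3C_2e^(-4t)cos(4t)

Coefficient matrix A = [[-24, 8], [-52, 16]].
Characteristic polynomial det(A - λI) = λ^2 + 8λ + 32 = 0.
Eigenvalues λ = -4 ± 4i (complex conjugate pair).
For λ=-4+4i: an eigenvector is (-1,-2) - i(1,3) = (-1 - i, -2 - 3i).
A real fundamental pair from Re and Im of e^((-4+4i)t)v: X_1 = e^(-4t)(cos(4t)·(-1,-2) + sin(4t)·(1,3)), X_2 = e^(-4t)(sin(4t)·(-1,-2) - cos(4t)·(1,3)).
General solution: C_1X_1 + C_2X_2.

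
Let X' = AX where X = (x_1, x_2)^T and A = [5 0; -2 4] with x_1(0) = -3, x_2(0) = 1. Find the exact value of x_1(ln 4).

-3072

A = [[5,0],[-2,4]]; eigenvalues λ = 5, 4.
Eigenvectors: (-1,2) for λ=5, (0,-1) for λ=4.
From the initial condition, c_1 = 3, c_2 = 5.
x_1(ln 4) = (3)(4^5)(-1) + (5)(4^4)(0) = -3072.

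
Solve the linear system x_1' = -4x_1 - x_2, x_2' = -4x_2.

Coefficient matrix A = [[-4, -1], [0, -4]].
Characteristic polynomial det(A - λI) = λ^2 + 8λ + 16 = 0.
Single eigenvalue λ = -4 with algebraic multiplicity 2.
Eigenvector v = (-1,0); generalized eigenvector w with (A-λI)w=v is (1,1).
General solution: e^(-4t)[c_1·v + c_2·(t·v + w)].

x_1(t) = -c_1e^(-4t) - c_2te^(-4t) + c_2e^(-4t), x_2(t) = c_2e^(-4t)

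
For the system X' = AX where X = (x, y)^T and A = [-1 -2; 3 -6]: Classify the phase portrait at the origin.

A = [[-1,-2],[3,-6]]; det(A-λI) = λ^2 + 7λ + 12.
λ = -4, -3: both negative.

stable node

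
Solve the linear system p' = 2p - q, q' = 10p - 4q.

p(t) = C_1e^(-t)sin(t) - C_2e^(-t)cos(t), q(t) = 3C_1e^(-t)sin(t) - C_1e^(-t)cos(t) - C_2e^(-t)sin(t) - 3C_2e^(-t)cos(t)

Coefficient matrix A = [[2, -1], [10, -4]].
Characteristic polynomial det(A - λI) = λ^2 + 2λ + 2 = 0.
Eigenvalues λ = -1 ± i (complex conjugate pair).
For λ=-1+i: an eigenvector is (0,-1) - i(1,3) = (0 - i, -1 - 3i).
A real fundamental pair from Re and Im of e^((-1+i)t)v: X_1 = e^(-t)(cos(t)·(0,-1) + sin(t)·(1,3)), X_2 = e^(-t)(sin(t)·(0,-1) - cos(t)·(1,3)).
General solution: C_1X_1 + C_2X_2.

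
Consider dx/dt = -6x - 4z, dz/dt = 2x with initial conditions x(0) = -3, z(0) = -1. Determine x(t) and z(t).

Coefficient matrix A = [[-6, -4], [2, 0]].
Characteristic polynomial det(A - λI) = λ^2 + 6λ + 8 = 0.
Eigenvalues λ = -4, -2.
For λ=-4: (A-λI) row 1 is [-2, -4], so an eigenvector is (2, -1).
For λ=-2: (A-λI) row 1 is [-4, -4], so an eigenvector is (-1, 1).
General solution: C_1e^(-4t)(2,-1) + C_2e^(-2t)(-1,1).
Applying x(0)=-3, z(0)=-1 gives C_1=-4, C_2=-5.

x(t) = 5e^(-2t) - 8e^(-4t), z(t) = -5e^(-2t) + 4e^(-4t)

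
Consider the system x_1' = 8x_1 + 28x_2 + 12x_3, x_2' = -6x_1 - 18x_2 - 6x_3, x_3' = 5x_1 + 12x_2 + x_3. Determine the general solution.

x_1(t) = K_1e^(-4t) - 6K_2e^(-2t) - 4K_3e^(-3t), x_2(t) = 3K_2e^(-2t) + 2K_3e^(-3t), x_3(t) = -K_1e^(-4t) - 2K_2e^(-2t) - K_3e^(-3t)

Coefficient matrix A = [[8, 28, 12], [-6, -18, -6], [5, 12, 1]].
det(A - λI) = 0 gives eigenvalues λ = -4, -2, -3.
For λ=-4: eigenvector (1,0,-1).
For λ=-2: eigenvector (-6,3,-2).
For λ=-3: eigenvector (-4,2,-1).
General solution: K_1e^(-4t)(1,0,-1) + K_2e^(-2t)(-6,3,-2) + K_3e^(-3t)(-4,2,-1).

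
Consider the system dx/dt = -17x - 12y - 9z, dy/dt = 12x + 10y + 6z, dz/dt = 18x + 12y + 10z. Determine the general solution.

x(t) = -2C_1e^(-2t) + C_2e^(t) - C_3e^(4t), y(t) = C_1e^(-2t) + C_3e^(4t), z(t) = 2C_1e^(-2t) - 2C_2e^(t) + C_3e^(4t)

Coefficient matrix A = [[-17, -12, -9], [12, 10, 6], [18, 12, 10]].
det(A - λI) = 0 gives eigenvalues λ = -2, 1, 4.
For λ=-2: eigenvector (-2,1,2).
For λ=1: eigenvector (1,0,-2).
For λ=4: eigenvector (-1,1,1).
General solution: C_1e^(-2t)(-2,1,2) + C_2e^(t)(1,0,-2) + C_3e^(4t)(-1,1,1).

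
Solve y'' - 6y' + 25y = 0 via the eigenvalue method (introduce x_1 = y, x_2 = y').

y(t) = K_1e^(3t)cos(4t) + K_2e^(3t)sin(4t)

Let x_1 = y, x_2 = y'. Then x_1' = x_2 and x_2' = -25x_1 + 6x_2.
A = [[0,1],[-25,6]]; det(A-λI) = λ^2 - 6λ + 25.
Eigenvalues λ = 3 ± 4i.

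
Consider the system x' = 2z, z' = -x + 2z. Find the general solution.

x(t) = -K_1e^(t)sin(t) + K_1e^(t)cos(t) + K_2e^(t)sin(t) + K_2e^(t)cos(t), z(t) = -K_1e^(t)sin(t) + K_2e^(t)cos(t)

Coefficient matrix A = [[0, 2], [-1, 2]].
Characteristic polynomial det(A - λI) = λ^2 - 2λ + 2 = 0.
Eigenvalues λ = 1 ± i (complex conjugate pair).
For λ=1+i: an eigenvector is (1,0) - i(-1,-1) = (1 + i, 0 + i).
A real fundamental pair from Re and Im of e^((1+i)t)v: X_1 = e^(t)(cos(t)·(1,0) + sin(t)·(-1,-1)), X_2 = e^(t)(sin(t)·(1,0) - cos(t)·(-1,-1)).
General solution: K_1X_1 + K_2X_2.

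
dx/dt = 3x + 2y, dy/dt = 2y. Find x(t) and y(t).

x(t) = 2c_1e^(2t) + c_2e^(3t), y(t) = -c_1e^(2t)

Coefficient matrix A = [[3, 2], [0, 2]].
Characteristic polynomial det(A - λI) = λ^2 - 5λ + 6 = 0.
Eigenvalues λ = 2, 3.
For λ=2: (A-λI) row 1 is [1, 2], so an eigenvector is (2, -1).
For λ=3: (A-λI) row 1 is [0, 2], so an eigenvector is (1, 0).
General solution: c_1e^(2t)(2,-1) + c_2e^(3t)(1,0).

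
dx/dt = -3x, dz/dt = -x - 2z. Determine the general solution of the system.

Coefficient matrix A = [[-3, 0], [-1, -2]].
Characteristic polynomial det(A - λI) = λ^2 + 5λ + 6 = 0.
Eigenvalues λ = -2, -3.
For λ=-2: (A-λI) row 1 is [-1, 0], so an eigenvector is (0, -1).
For λ=-3: (A-λI) row 2 is [-1, 1], so an eigenvector is (1, 1).
General solution: C_1e^(-2t)(0,-1) + C_2e^(-3t)(1,1).

x(t) = C_2e^(-3t), z(t) = -C_1e^(-2t) + C_2e^(-3t)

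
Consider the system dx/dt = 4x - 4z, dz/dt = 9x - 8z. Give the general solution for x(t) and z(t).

Coefficient matrix A = [[4, -4], [9, -8]].
Characteristic polynomial det(A - λI) = λ^2 + 4λ + 4 = 0.
Single eigenvalue λ = -2 with algebraic multiplicity 2.
Eigenvector v = (-2,-3); generalized eigenvector w with (A-λI)w=v is (1,2).
General solution: e^(-2t)[C_1·v + C_2·(t·v + w)].

x(t) = -2C_1e^(-2t) - 2C_2te^(-2t) + C_2e^(-2t), z(t) = -3C_1e^(-2t) - 3C_2te^(-2t) + 2C_2e^(-2t)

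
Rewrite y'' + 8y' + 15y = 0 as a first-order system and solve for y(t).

y(t) = K_1e^(-5t) + K_2e^(-3t)

Let x_1 = y, x_2 = y'. Then x_1' = x_2 and x_2' = -15x_1 - 8x_2.
A = [[0,1],[-15,-8]]; det(A-λI) = λ^2 + 8λ + 15.
Eigenvalues λ = -5, -3 with eigenvectors (1,-5), (1,-3).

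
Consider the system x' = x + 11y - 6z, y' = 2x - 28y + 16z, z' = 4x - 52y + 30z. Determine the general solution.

x(t) = c_1e^(2t) - c_2e^(3t) - c_3e^(-2t), y(t) = -c_1e^(2t) + 2c_2e^(3t) + 3c_3e^(-2t), z(t) = -2c_1e^(2t) + 4c_2e^(3t) + 5c_3e^(-2t)

Coefficient matrix A = [[1, 11, -6], [2, -28, 16], [4, -52, 30]].
det(A - λI) = 0 gives eigenvalues λ = 2, 3, -2.
For λ=2: eigenvector (1,-1,-2).
For λ=3: eigenvector (-1,2,4).
For λ=-2: eigenvector (-1,3,5).
General solution: c_1e^(2t)(1,-1,-2) + c_2e^(3t)(-1,2,4) + c_3e^(-2t)(-1,3,5).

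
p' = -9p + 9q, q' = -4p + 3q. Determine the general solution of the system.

p(t) = -3K_1e^(-3t) - 3K_2te^(-3t) - K_2e^(-3t), q(t) = -2K_1e^(-3t) - 2K_2te^(-3t) - K_2e^(-3t)

Coefficient matrix A = [[-9, 9], [-4, 3]].
Characteristic polynomial det(A - λI) = λ^2 + 6λ + 9 = 0.
Single eigenvalue λ = -3 with algebraic multiplicity 2.
Eigenvector v = (-3,-2); generalized eigenvector w with (A-λI)w=v is (-1,-1).
General solution: e^(-3t)[K_1·v + K_2·(t·v + w)].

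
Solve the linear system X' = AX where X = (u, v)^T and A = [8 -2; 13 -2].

Coefficient matrix A = [[8, -2], [13, -2]].
Characteristic polynomial det(A - λI) = λ^2 - 6λ + 10 = 0.
Eigenvalues λ = 3 ± i (complex conjugate pair).
For λ=3+i: an eigenvector is (-1,-2) - i(-1,-3) = (-1 + i, -2 + 3i).
A real fundamental pair from Re and Im of e^((3+i)t)v: X_1 = e^(3t)(cos(t)·(-1,-2) + sin(t)·(-1,-3)), X_2 = e^(3t)(sin(t)·(-1,-2) - cos(t)·(-1,-3)).
General solution: c_1X_1 + c_2X_2.

u(t) = -c_1e^(3t)sin(t) - c_1e^(3t)cos(t) - c_2e^(3t)sin(t) + c_2e^(3t)cos(t), v(t) = -3c_1e^(3t)sin(t) - 2c_1e^(3t)cos(t) - 2c_2e^(3t)sin(t) + 3c_2e^(3t)cos(t)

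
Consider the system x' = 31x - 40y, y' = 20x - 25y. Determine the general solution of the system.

x(t) = -3C_1e^(3t)sin(4t) + C_1e^(3t)cos(4t) + C_2e^(3t)sin(4t) + 3C_2e^(3t)cos(4t), y(t) = -2C_1e^(3t)sin(4t) + C_1e^(3t)cos(4t) + C_2e^(3t)sin(4t) + 2C_2e^(3t)cos(4t)

Coefficient matrix A = [[31, -40], [20, -25]].
Characteristic polynomial det(A - λI) = λ^2 - 6λ + 25 = 0.
Eigenvalues λ = 3 ± 4i (complex conjugate pair).
For λ=3+4i: an eigenvector is (1,1) - i(-3,-2) = (1 + 3i, 1 + 2i).
A real fundamental pair from Re and Im of e^((3+4i)t)v: X_1 = e^(3t)(cos(4t)·(1,1) + sin(4t)·(-3,-2)), X_2 = e^(3t)(sin(4t)·(1,1) - cos(4t)·(-3,-2)).
General solution: C_1X_1 + C_2X_2.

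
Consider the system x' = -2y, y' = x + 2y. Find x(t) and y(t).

x(t) = -C_1e^(t)sin(t) + C_1e^(t)cos(t) + C_2e^(t)sin(t) + C_2e^(t)cos(t), y(t) = C_1e^(t)sin(t) - C_2e^(t)cos(t)

Coefficient matrix A = [[0, -2], [1, 2]].
Characteristic polynomial det(A - λI) = λ^2 - 2λ + 2 = 0.
Eigenvalues λ = 1 ± i (complex conjugate pair).
For λ=1+i: an eigenvector is (1,0) - i(-1,1) = (1 + i, 0 - i).
A real fundamental pair from Re and Im of e^((1+i)t)v: X_1 = e^(t)(cos(t)·(1,0) + sin(t)·(-1,1)), X_2 = e^(t)(sin(t)·(1,0) - cos(t)·(-1,1)).
General solution: C_1X_1 + C_2X_2.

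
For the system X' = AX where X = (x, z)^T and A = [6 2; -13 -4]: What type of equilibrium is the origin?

A = [[6,2],[-13,-4]]; det(A-λI) = λ^2 - 2λ + 2.
λ = 1 ± i: positive real part.

unstable spiral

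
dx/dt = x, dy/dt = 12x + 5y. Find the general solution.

Coefficient matrix A = [[1, 0], [12, 5]].
Characteristic polynomial det(A - λI) = λ^2 - 6λ + 5 = 0.
Eigenvalues λ = 1, 5.
For λ=1: (A-λI) row 2 is [12, 4], so an eigenvector is (1, -3).
For λ=5: (A-λI) row 1 is [-4, 0], so an eigenvector is (0, -1).
General solution: K_1e^(t)(1,-3) + K_2e^(5t)(0,-1).

x(t) = K_1e^(t), y(t) = -3K_1e^(t) - K_2e^(5t)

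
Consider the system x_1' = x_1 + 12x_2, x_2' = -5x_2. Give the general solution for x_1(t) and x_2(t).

x_1(t) = 2c_1e^(-5t) - c_2e^(t), x_2(t) = -c_1e^(-5t)

Coefficient matrix A = [[1, 12], [0, -5]].
Characteristic polynomial det(A - λI) = λ^2 + 4λ - 5 = 0.
Eigenvalues λ = -5, 1.
For λ=-5: (A-λI) row 1 is [6, 12], so an eigenvector is (2, -1).
For λ=1: (A-λI) row 1 is [0, 12], so an eigenvector is (-1, 0).
General solution: c_1e^(-5t)(2,-1) + c_2e^(t)(-1,0).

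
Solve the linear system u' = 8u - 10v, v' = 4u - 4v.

u(t) = C_1e^(2t)sin(2t) + 2C_1e^(2t)cos(2t) + 2C_2e^(2t)sin(2t) - C_2e^(2t)cos(2t), v(t) = C_1e^(2t)sin(2t) + C_1e^(2t)cos(2t) + C_2e^(2t)sin(2t) - C_2e^(2t)cos(2t)

Coefficient matrix A = [[8, -10], [4, -4]].
Characteristic polynomial det(A - λI) = λ^2 - 4λ + 8 = 0.
Eigenvalues λ = 2 ± 2i (complex conjugate pair).
For λ=2+2i: an eigenvector is (2,1) - i(1,1) = (2 - i, 1 - i).
A real fundamental pair from Re and Im of e^((2+2i)t)v: X_1 = e^(2t)(cos(2t)·(2,1) + sin(2t)·(1,1)), X_2 = e^(2t)(sin(2t)·(2,1) - cos(2t)·(1,1)).
General solution: C_1X_1 + C_2X_2.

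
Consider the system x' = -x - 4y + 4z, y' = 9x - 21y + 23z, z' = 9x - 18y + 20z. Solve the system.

Coefficient matrix A = [[-1, -4, 4], [9, -21, 23], [9, -18, 20]].
det(A - λI) = 0 gives eigenvalues λ = 2, -3, -1.
For λ=2: eigenvector (0,1,1).
For λ=-3: eigenvector (2,1,0).
For λ=-1: eigenvector (-1,3,3).
General solution: K_1e^(2t)(0,1,1) + K_2e^(-3t)(2,1,0) + K_3e^(-t)(-1,3,3).

x(t) = 2K_2e^(-3t) - K_3e^(-t), y(t) = K_1e^(2t) + K_2e^(-3t) + 3K_3e^(-t), z(t) = K_1e^(2t) + 3K_3e^(-t)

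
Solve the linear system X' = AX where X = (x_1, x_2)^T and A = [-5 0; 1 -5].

x_1(t) = -C_2e^(-5t), x_2(t) = -C_1e^(-5t) - C_2te^(-5t) + 2C_2e^(-5t)

Coefficient matrix A = [[-5, 0], [1, -5]].
Characteristic polynomial det(A - λI) = λ^2 + 10λ + 25 = 0.
Single eigenvalue λ = -5 with algebraic multiplicity 2.
Eigenvector v = (0,-1); generalized eigenvector w with (A-λI)w=v is (-1,2).
General solution: e^(-5t)[C_1·v + C_2·(t·v + w)].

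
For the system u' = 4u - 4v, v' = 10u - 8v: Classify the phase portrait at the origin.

stable spiral

A = [[4,-4],[10,-8]]; det(A-λI) = λ^2 + 4λ + 8.
λ = -2 ± 2i: negative real part.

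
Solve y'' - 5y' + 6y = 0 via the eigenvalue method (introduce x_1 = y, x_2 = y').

y(t) = K_1e^(3t) + K_2e^(2t)

Let x_1 = y, x_2 = y'. Then x_1' = x_2 and x_2' = -6x_1 + 5x_2.
A = [[0,1],[-6,5]]; det(A-λI) = λ^2 - 5λ + 6.
Eigenvalues λ = 3, 2 with eigenvectors (1,3), (1,2).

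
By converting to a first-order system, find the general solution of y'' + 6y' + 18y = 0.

y(t) = c_1e^(-3t)cos(3t) + c_2e^(-3t)sin(3t)

Let x_1 = y, x_2 = y'. Then x_1' = x_2 and x_2' = -18x_1 - 6x_2.
A = [[0,1],[-18,-6]]; det(A-λI) = λ^2 + 6λ + 18.
Eigenvalues λ = -3 ± 3i.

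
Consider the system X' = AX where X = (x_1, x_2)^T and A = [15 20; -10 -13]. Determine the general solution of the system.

x_1(t) = K_1e^(t)sin(2t) + 3K_1e^(t)cos(2t) + 3K_2e^(t)sin(2t) - K_2e^(t)cos(2t), x_2(t) = -K_1e^(t)sin(2t) - 2K_1e^(t)cos(2t) - 2K_2e^(t)sin(2t) + K_2e^(t)cos(2t)

Coefficient matrix A = [[15, 20], [-10, -13]].
Characteristic polynomial det(A - λI) = λ^2 - 2λ + 5 = 0.
Eigenvalues λ = 1 ± 2i (complex conjugate pair).
For λ=1+2i: an eigenvector is (3,-2) - i(1,-1) = (3 - i, -2 + i).
A real fundamental pair from Re and Im of e^((1+2i)t)v: X_1 = e^(t)(cos(2t)·(3,-2) + sin(2t)·(1,-1)), X_2 = e^(t)(sin(2t)·(3,-2) - cos(2t)·(1,-1)).
General solution: K_1X_1 + K_2X_2.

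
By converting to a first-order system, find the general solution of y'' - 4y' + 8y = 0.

Let x_1 = y, x_2 = y'. Then x_1' = x_2 and x_2' = -8x_1 + 4x_2.
A = [[0,1],[-8,4]]; det(A-λI) = λ^2 - 4λ + 8.
Eigenvalues λ = 2 ± 2i.

y(t) = c_1e^(2t)cos(2t) + c_2e^(2t)sin(2t)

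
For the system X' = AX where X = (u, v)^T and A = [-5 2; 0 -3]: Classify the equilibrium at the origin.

A = [[-5,2],[0,-3]]; det(A-λI) = λ^2 + 8λ + 15.
λ = -5, -3: both negative.

stable node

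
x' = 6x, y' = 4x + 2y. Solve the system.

x(t) = K_2e^(6t), y(t) = -K_1e^(2t) + K_2e^(6t)

Coefficient matrix A = [[6, 0], [4, 2]].
Characteristic polynomial det(A - λI) = λ^2 - 8λ + 12 = 0.
Eigenvalues λ = 2, 6.
For λ=2: (A-λI) row 1 is [4, 0], so an eigenvector is (0, -1).
For λ=6: (A-λI) row 2 is [4, -4], so an eigenvector is (1, 1).
General solution: K_1e^(2t)(0,-1) + K_2e^(6t)(1,1).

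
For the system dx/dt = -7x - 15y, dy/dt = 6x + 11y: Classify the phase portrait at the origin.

A = [[-7,-15],[6,11]]; det(A-λI) = λ^2 - 4λ + 13.
λ = 2 ± 3i: positive real part.

unstable spiral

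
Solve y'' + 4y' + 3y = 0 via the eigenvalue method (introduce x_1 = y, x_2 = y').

y(t) = C_1e^(-3t) + C_2e^(-t)

Let x_1 = y, x_2 = y'. Then x_1' = x_2 and x_2' = -3x_1 - 4x_2.
A = [[0,1],[-3,-4]]; det(A-λI) = λ^2 + 4λ + 3.
Eigenvalues λ = -3, -1 with eigenvectors (1,-3), (1,-1).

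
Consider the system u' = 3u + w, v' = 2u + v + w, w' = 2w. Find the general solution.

Coefficient matrix A = [[3, 0, 1], [2, 1, 1], [0, 0, 2]].
det(A - λI) = 0 gives eigenvalues λ = 3, 1, 2.
For λ=3: eigenvector (1,1,0).
For λ=1: eigenvector (0,1,0).
For λ=2: eigenvector (-1,-1,1).
General solution: c_1e^(3t)(1,1,0) + c_2e^(t)(0,1,0) + c_3e^(2t)(-1,-1,1).

u(t) = c_1e^(3t) - c_3e^(2t), v(t) = c_1e^(3t) + c_2e^(t) - c_3e^(2t), w(t) = c_3e^(2t)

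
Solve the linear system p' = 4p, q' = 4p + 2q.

Coefficient matrix A = [[4, 0], [4, 2]].
Characteristic polynomial det(A - λI) = λ^2 - 6λ + 8 = 0.
Eigenvalues λ = 4, 2.
For λ=4: (A-λI) row 2 is [4, -2], so an eigenvector is (1, 2).
For λ=2: (A-λI) row 1 is [2, 0], so an eigenvector is (0, 1).
General solution: c_1e^(4t)(1,2) + c_2e^(2t)(0,1).

p(t) = c_1e^(4t), q(t) = 2c_1e^(4t) + c_2e^(2t)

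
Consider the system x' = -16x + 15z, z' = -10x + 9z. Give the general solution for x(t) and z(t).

x(t) = -C_1e^(-t) - 3C_2e^(-6t), z(t) = -C_1e^(-t) - 2C_2e^(-6t)

Coefficient matrix A = [[-16, 15], [-10, 9]].
Characteristic polynomial det(A - λI) = λ^2 + 7λ + 6 = 0.
Eigenvalues λ = -1, -6.
For λ=-1: (A-λI) row 1 is [-15, 15], so an eigenvector is (-1, -1).
For λ=-6: (A-λI) row 1 is [-10, 15], so an eigenvector is (-3, -2).
General solution: C_1e^(-t)(-1,-1) + C_2e^(-6t)(-3,-2).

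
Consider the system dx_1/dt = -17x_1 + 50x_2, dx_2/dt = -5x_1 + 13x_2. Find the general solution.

Coefficient matrix A = [[-17, 50], [-5, 13]].
Characteristic polynomial det(A - λI) = λ^2 + 4λ + 29 = 0.
Eigenvalues λ = -2 ± 5i (complex conjugate pair).
For λ=-2+5i: an eigenvector is (3,1) - i(1,0) = (3 - i, 1).
A real fundamental pair from Re and Im of e^((-2+5i)t)v: X_1 = e^(-2t)(cos(5t)·(3,1) + sin(5t)·(1,0)), X_2 = e^(-2t)(sin(5t)·(3,1) - cos(5t)·(1,0)).
General solution: C_1X_1 + C_2X_2.

x_1(t) = C_1e^(-2t)sin(5t) + 3C_1e^(-2t)cos(5t) + 3C_2e^(-2t)sin(5t) - C_2e^(-2t)cos(5t), x_2(t) = C_1e^(-2t)cos(5t) + C_2e^(-2t)sin(5t)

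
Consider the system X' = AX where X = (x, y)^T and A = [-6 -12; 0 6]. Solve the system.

x(t) = -c_1e^(-6t) + c_2e^(6t), y(t) = -c_2e^(6t)

Coefficient matrix A = [[-6, -12], [0, 6]].
Characteristic polynomial det(A - λI) = λ^2 - 36 = 0.
Eigenvalues λ = -6, 6.
For λ=-6: (A-λI) row 1 is [0, -12], so an eigenvector is (-1, 0).
For λ=6: (A-λI) row 1 is [-12, -12], so an eigenvector is (1, -1).
General solution: c_1e^(-6t)(-1,0) + c_2e^(6t)(1,-1).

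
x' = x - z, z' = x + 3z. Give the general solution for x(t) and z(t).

x(t) = K_1e^(2t) + K_2te^(2t), z(t) = -K_1e^(2t) - K_2te^(2t) - K_2e^(2t)

Coefficient matrix A = [[1, -1], [1, 3]].
Characteristic polynomial det(A - λI) = λ^2 - 4λ + 4 = 0.
Single eigenvalue λ = 2 with algebraic multiplicity 2.
Eigenvector v = (1,-1); generalized eigenvector w with (A-λI)w=v is (0,-1).
General solution: e^(2t)[K_1·v + K_2·(t·v + w)].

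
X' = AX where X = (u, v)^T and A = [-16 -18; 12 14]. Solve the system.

u(t) = 3c_1e^(-4t) - c_2e^(2t), v(t) = -2c_1e^(-4t) + c_2e^(2t)

Coefficient matrix A = [[-16, -18], [12, 14]].
Characteristic polynomial det(A - λI) = λ^2 + 2λ - 8 = 0.
Eigenvalues λ = -4, 2.
For λ=-4: (A-λI) row 1 is [-12, -18], so an eigenvector is (3, -2).
For λ=2: (A-λI) row 1 is [-18, -18], so an eigenvector is (-1, 1).
General solution: c_1e^(-4t)(3,-2) + c_2e^(2t)(-1,1).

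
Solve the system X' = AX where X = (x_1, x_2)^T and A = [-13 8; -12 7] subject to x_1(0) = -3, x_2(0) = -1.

Coefficient matrix A = [[-13, 8], [-12, 7]].
Characteristic polynomial det(A - λI) = λ^2 + 6λ + 5 = 0.
Eigenvalues λ = -5, -1.
For λ=-5: (A-λI) row 1 is [-8, 8], so an eigenvector is (1, 1).
For λ=-1: (A-λI) row 1 is [-12, 8], so an eigenvector is (2, 3).
General solution: c_1e^(-5t)(1,1) + c_2e^(-t)(2,3).
Applying x_1(0)=-3, x_2(0)=-1 gives c_1=-7, c_2=2.

x_1(t) = 4e^(-t) - 7e^(-5t), x_2(t) = 6e^(-t) - 7e^(-5t)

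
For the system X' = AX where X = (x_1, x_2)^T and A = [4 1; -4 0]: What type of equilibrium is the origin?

A = [[4,1],[-4,0]]; det(A-λI) = λ^2 - 4λ + 4.
repeated λ = 2 with a single eigenvector.

unstable improper node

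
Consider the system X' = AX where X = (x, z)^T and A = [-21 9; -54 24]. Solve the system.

Coefficient matrix A = [[-21, 9], [-54, 24]].
Characteristic polynomial det(A - λI) = λ^2 - 3λ - 18 = 0.
Eigenvalues λ = 6, -3.
For λ=6: (A-λI) row 1 is [-27, 9], so an eigenvector is (-1, -3).
For λ=-3: (A-λI) row 1 is [-18, 9], so an eigenvector is (-1, -2).
General solution: c_1e^(6t)(-1,-3) + c_2e^(-3t)(-1,-2).

x(t) = -c_1e^(6t) - c_2e^(-3t), z(t) = -3c_1e^(6t) - 2c_2e^(-3t)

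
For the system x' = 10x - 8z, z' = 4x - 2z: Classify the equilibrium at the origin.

A = [[10,-8],[4,-2]]; det(A-λI) = λ^2 - 8λ + 12.
λ = 2, 6: both positive.

unstable node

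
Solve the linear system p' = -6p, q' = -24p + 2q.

Coefficient matrix A = [[-6, 0], [-24, 2]].
Characteristic polynomial det(A - λI) = λ^2 + 4λ - 12 = 0.
Eigenvalues λ = -6, 2.
For λ=-6: (A-λI) row 2 is [-24, 8], so an eigenvector is (1, 3).
For λ=2: (A-λI) row 1 is [-8, 0], so an eigenvector is (0, -1).
General solution: c_1e^(-6t)(1,3) + c_2e^(2t)(0,-1).

p(t) = c_1e^(-6t), q(t) = 3c_1e^(-6t) - c_2e^(2t)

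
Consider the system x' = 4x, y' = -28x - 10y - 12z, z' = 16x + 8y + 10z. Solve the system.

Coefficient matrix A = [[4, 0, 0], [-28, -10, -12], [16, 8, 10]].
det(A - λI) = 0 gives eigenvalues λ = 4, -2, 2.
For λ=4: eigenvector (1,-2,0).
For λ=-2: eigenvector (0,3,-2).
For λ=2: eigenvector (0,-1,1).
General solution: C_1e^(4t)(1,-2,0) + C_2e^(-2t)(0,3,-2) + C_3e^(2t)(0,-1,1).

x(t) = C_1e^(4t), y(t) = -2C_1e^(4t) + 3C_2e^(-2t) - C_3e^(2t), z(t) = -2C_2e^(-2t) + C_3e^(2t)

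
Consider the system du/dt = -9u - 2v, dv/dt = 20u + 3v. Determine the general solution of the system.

u(t) = -K_1e^(-3t)sin(2t) + K_2e^(-3t)cos(2t), v(t) = 3K_1e^(-3t)sin(2t) + K_1e^(-3t)cos(2t) + K_2e^(-3t)sin(2t) - 3K_2e^(-3t)cos(2t)

Coefficient matrix A = [[-9, -2], [20, 3]].
Characteristic polynomial det(A - λI) = λ^2 + 6λ + 13 = 0.
Eigenvalues λ = -3 ± 2i (complex conjugate pair).
For λ=-3+2i: an eigenvector is (0,1) - i(-1,3) = (0 + i, 1 - 3i).
A real fundamental pair from Re and Im of e^((-3+2i)t)v: X_1 = e^(-3t)(cos(2t)·(0,1) + sin(2t)·(-1,3)), X_2 = e^(-3t)(sin(2t)·(0,1) - cos(2t)·(-1,3)).
General solution: K_1X_1 + K_2X_2.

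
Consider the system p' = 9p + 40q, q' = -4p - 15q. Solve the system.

p(t) = -3C_1e^(-3t)sin(4t) - C_1e^(-3t)cos(4t) - C_2e^(-3t)sin(4t) + 3C_2e^(-3t)cos(4t), q(t) = C_1e^(-3t)sin(4t) - C_2e^(-3t)cos(4t)

Coefficient matrix A = [[9, 40], [-4, -15]].
Characteristic polynomial det(A - λI) = λ^2 + 6λ + 25 = 0.
Eigenvalues λ = -3 ± 4i (complex conjugate pair).
For λ=-3+4i: an eigenvector is (-1,0) - i(-3,1) = (-1 + 3i, 0 - i).
A real fundamental pair from Re and Im of e^((-3+4i)t)v: X_1 = e^(-3t)(cos(4t)·(-1,0) + sin(4t)·(-3,1)), X_2 = e^(-3t)(sin(4t)·(-1,0) - cos(4t)·(-3,1)).
General solution: C_1X_1 + C_2X_2.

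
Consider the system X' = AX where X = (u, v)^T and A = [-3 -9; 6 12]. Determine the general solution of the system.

u(t) = -3K_1e^(3t) - K_2e^(6t), v(t) = 2K_1e^(3t) + K_2e^(6t)

Coefficient matrix A = [[-3, -9], [6, 12]].
Characteristic polynomial det(A - λI) = λ^2 - 9λ + 18 = 0.
Eigenvalues λ = 3, 6.
For λ=3: (A-λI) row 1 is [-6, -9], so an eigenvector is (-3, 2).
For λ=6: (A-λI) row 1 is [-9, -9], so an eigenvector is (-1, 1).
General solution: K_1e^(3t)(-3,2) + K_2e^(6t)(-1,1).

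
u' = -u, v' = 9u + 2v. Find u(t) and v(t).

Coefficient matrix A = [[-1, 0], [9, 2]].
Characteristic polynomial det(A - λI) = λ^2 - λ - 2 = 0.
Eigenvalues λ = 2, -1.
For λ=2: (A-λI) row 1 is [-3, 0], so an eigenvector is (0, -1).
For λ=-1: (A-λI) row 2 is [9, 3], so an eigenvector is (-1, 3).
General solution: c_1e^(2t)(0,-1) + c_2e^(-t)(-1,3).

u(t) = -c_2e^(-t), v(t) = -c_1e^(2t) + 3c_2e^(-t)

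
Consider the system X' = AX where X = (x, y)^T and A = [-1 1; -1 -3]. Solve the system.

x(t) = c_1e^(-2t) + c_2te^(-2t) + 2c_2e^(-2t), y(t) = -c_1e^(-2t) - c_2te^(-2t) - c_2e^(-2t)

Coefficient matrix A = [[-1, 1], [-1, -3]].
Characteristic polynomial det(A - λI) = λ^2 + 4λ + 4 = 0.
Single eigenvalue λ = -2 with algebraic multiplicity 2.
Eigenvector v = (1,-1); generalized eigenvector w with (A-λI)w=v is (2,-1).
General solution: e^(-2t)[c_1·v + c_2·(t·v + w)].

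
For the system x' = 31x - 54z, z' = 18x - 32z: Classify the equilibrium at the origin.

saddle

A = [[31,-54],[18,-32]]; det(A-λI) = λ^2 + λ - 20.
λ = -5, 4: opposite signs.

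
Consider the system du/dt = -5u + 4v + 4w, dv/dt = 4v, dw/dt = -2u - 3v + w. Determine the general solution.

u(t) = -K_2e^(-t) + 2K_3e^(-3t), v(t) = K_1e^(4t), w(t) = -K_1e^(4t) - K_2e^(-t) + K_3e^(-3t)

Coefficient matrix A = [[-5, 4, 4], [0, 4, 0], [-2, -3, 1]].
det(A - λI) = 0 gives eigenvalues λ = 4, -1, -3.
For λ=4: eigenvector (0,1,-1).
For λ=-1: eigenvector (-1,0,-1).
For λ=-3: eigenvector (2,0,1).
General solution: K_1e^(4t)(0,1,-1) + K_2e^(-t)(-1,0,-1) + K_3e^(-3t)(2,0,1).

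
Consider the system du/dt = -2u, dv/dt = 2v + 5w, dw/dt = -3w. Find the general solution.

u(t) = K_1e^(-2t), v(t) = K_2e^(2t) - K_3e^(-3t), w(t) = K_3e^(-3t)

Coefficient matrix A = [[-2, 0, 0], [0, 2, 5], [0, 0, -3]].
det(A - λI) = 0 gives eigenvalues λ = -2, 2, -3.
For λ=-2: eigenvector (1,0,0).
For λ=2: eigenvector (0,1,0).
For λ=-3: eigenvector (0,-1,1).
General solution: K_1e^(-2t)(1,0,0) + K_2e^(2t)(0,1,0) + K_3e^(-3t)(0,-1,1).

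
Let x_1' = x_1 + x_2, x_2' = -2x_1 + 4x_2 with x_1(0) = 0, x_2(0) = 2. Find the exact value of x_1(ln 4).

96

A = [[1,1],[-2,4]]; eigenvalues λ = 2, 3.
Eigenvectors: (-1,-1) for λ=2, (1,2) for λ=3.
From the initial condition, c_1 = 2, c_2 = 2.
x_1(ln 4) = (2)(4^2)(-1) + (2)(4^3)(1) = 96.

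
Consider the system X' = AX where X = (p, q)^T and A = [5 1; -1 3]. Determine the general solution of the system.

p(t) = -c_1e^(4t) - c_2te^(4t) - 3c_2e^(4t), q(t) = c_1e^(4t) + c_2te^(4t) + 2c_2e^(4t)

Coefficient matrix A = [[5, 1], [-1, 3]].
Characteristic polynomial det(A - λI) = λ^2 - 8λ + 16 = 0.
Single eigenvalue λ = 4 with algebraic multiplicity 2.
Eigenvector v = (-1,1); generalized eigenvector w with (A-λI)w=v is (-3,2).
General solution: e^(4t)[c_1·v + c_2·(t·v + w)].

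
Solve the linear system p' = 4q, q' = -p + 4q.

p(t) = -2c_1e^(2t) - 2c_2te^(2t) - c_2e^(2t), q(t) = -c_1e^(2t) - c_2te^(2t) - c_2e^(2t)

Coefficient matrix A = [[0, 4], [-1, 4]].
Characteristic polynomial det(A - λI) = λ^2 - 4λ + 4 = 0.
Single eigenvalue λ = 2 with algebraic multiplicity 2.
Eigenvector v = (-2,-1); generalized eigenvector w with (A-λI)w=v is (-1,-1).
General solution: e^(2t)[c_1·v + c_2·(t·v + w)].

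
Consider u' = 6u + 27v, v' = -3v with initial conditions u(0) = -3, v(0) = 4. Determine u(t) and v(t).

u(t) = 9e^(6t) - 12e^(-3t), v(t) = 4e^(-3t)

Coefficient matrix A = [[6, 27], [0, -3]].
Characteristic polynomial det(A - λI) = λ^2 - 3λ - 18 = 0.
Eigenvalues λ = 6, -3.
For λ=6: (A-λI) row 1 is [0, 27], so an eigenvector is (-1, 0).
For λ=-3: (A-λI) row 1 is [9, 27], so an eigenvector is (-3, 1).
General solution: K_1e^(6t)(-1,0) + K_2e^(-3t)(-3,1).
Applying u(0)=-3, v(0)=4 gives K_1=-9, K_2=4.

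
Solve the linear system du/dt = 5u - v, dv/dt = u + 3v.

Coefficient matrix A = [[5, -1], [1, 3]].
Characteristic polynomial det(A - λI) = λ^2 - 8λ + 16 = 0.
Single eigenvalue λ = 4 with algebraic multiplicity 2.
Eigenvector v = (-1,-1); generalized eigenvector w with (A-λI)w=v is (1,2).
General solution: e^(4t)[K_1·v + K_2·(t·v + w)].

u(t) = -K_1e^(4t) - K_2te^(4t) + K_2e^(4t), v(t) = -K_1e^(4t) - K_2te^(4t) + 2K_2e^(4t)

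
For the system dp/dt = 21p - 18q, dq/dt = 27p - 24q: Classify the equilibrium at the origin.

saddle

A = [[21,-18],[27,-24]]; det(A-λI) = λ^2 + 3λ - 18.
λ = -6, 3: opposite signs.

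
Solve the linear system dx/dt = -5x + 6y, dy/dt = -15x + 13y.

x(t) = -C_1e^(4t)sin(3t) - C_1e^(4t)cos(3t) - C_2e^(4t)sin(3t) + C_2e^(4t)cos(3t), y(t) = -C_1e^(4t)sin(3t) - 2C_1e^(4t)cos(3t) - 2C_2e^(4t)sin(3t) + C_2e^(4t)cos(3t)

Coefficient matrix A = [[-5, 6], [-15, 13]].
Characteristic polynomial det(A - λI) = λ^2 - 8λ + 25 = 0.
Eigenvalues λ = 4 ± 3i (complex conjugate pair).
For λ=4+3i: an eigenvector is (-1,-2) - i(-1,-1) = (-1 + i, -2 + i).
A real fundamental pair from Re and Im of e^((4+3i)t)v: X_1 = e^(4t)(cos(3t)·(-1,-2) + sin(3t)·(-1,-1)), X_2 = e^(4t)(sin(3t)·(-1,-2) - cos(3t)·(-1,-1)).
General solution: C_1X_1 + C_2X_2.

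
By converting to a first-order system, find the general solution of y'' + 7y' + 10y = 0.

Let x_1 = y, x_2 = y'. Then x_1' = x_2 and x_2' = -10x_1 - 7x_2.
A = [[0,1],[-10,-7]]; det(A-λI) = λ^2 + 7λ + 10.
Eigenvalues λ = -2, -5 with eigenvectors (1,-2), (1,-5).

y(t) = K_1e^(-2t) + K_2e^(-5t)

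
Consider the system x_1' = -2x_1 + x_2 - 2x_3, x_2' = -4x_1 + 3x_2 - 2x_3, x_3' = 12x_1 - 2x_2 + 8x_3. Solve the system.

Coefficient matrix A = [[-2, 1, -2], [-4, 3, -2], [12, -2, 8]].
det(A - λI) = 0 gives eigenvalues λ = 2, 3, 4.
For λ=2: eigenvector (1,0,-2).
For λ=3: eigenvector (1,1,-2).
For λ=4: eigenvector (-2,-2,5).
General solution: c_1e^(2t)(1,0,-2) + c_2e^(3t)(1,1,-2) + c_3e^(4t)(-2,-2,5).

x_1(t) = c_1e^(2t) + c_2e^(3t) - 2c_3e^(4t), x_2(t) = c_2e^(3t) - 2c_3e^(4t), x_3(t) = -2c_1e^(2t) - 2c_2e^(3t) + 5c_3e^(4t)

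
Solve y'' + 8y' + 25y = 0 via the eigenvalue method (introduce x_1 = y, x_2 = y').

y(t) = c_1e^(-4t)cos(3t) + c_2e^(-4t)sin(3t)

Let x_1 = y, x_2 = y'. Then x_1' = x_2 and x_2' = -25x_1 - 8x_2.
A = [[0,1],[-25,-8]]; det(A-λI) = λ^2 + 8λ + 25.
Eigenvalues λ = -4 ± 3i.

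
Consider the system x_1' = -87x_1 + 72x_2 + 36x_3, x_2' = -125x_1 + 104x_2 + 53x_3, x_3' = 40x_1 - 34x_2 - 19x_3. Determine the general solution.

x_1(t) = 3C_1e^(-3t) - 2C_3e^(3t), x_2(t) = 4C_1e^(-3t) - C_2e^(-2t) - 3C_3e^(3t), x_3(t) = -C_1e^(-3t) + 2C_2e^(-2t) + C_3e^(3t)

Coefficient matrix A = [[-87, 72, 36], [-125, 104, 53], [40, -34, -19]].
det(A - λI) = 0 gives eigenvalues λ = -3, -2, 3.
For λ=-3: eigenvector (3,4,-1).
For λ=-2: eigenvector (0,-1,2).
For λ=3: eigenvector (-2,-3,1).
General solution: C_1e^(-3t)(3,4,-1) + C_2e^(-2t)(0,-1,2) + C_3e^(3t)(-2,-3,1).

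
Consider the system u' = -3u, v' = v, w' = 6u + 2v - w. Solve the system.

u(t) = c_2e^(-3t), v(t) = c_1e^(t), w(t) = c_1e^(t) - 3c_2e^(-3t) + c_3e^(-t)

Coefficient matrix A = [[-3, 0, 0], [0, 1, 0], [6, 2, -1]].
det(A - λI) = 0 gives eigenvalues λ = 1, -3, -1.
For λ=1: eigenvector (0,1,1).
For λ=-3: eigenvector (1,0,-3).
For λ=-1: eigenvector (0,0,1).
General solution: c_1e^(t)(0,1,1) + c_2e^(-3t)(1,0,-3) + c_3e^(-t)(0,0,1).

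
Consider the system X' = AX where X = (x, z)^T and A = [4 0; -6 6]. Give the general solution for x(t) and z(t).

Coefficient matrix A = [[4, 0], [-6, 6]].
Characteristic polynomial det(A - λI) = λ^2 - 10λ + 24 = 0.
Eigenvalues λ = 6, 4.
For λ=6: (A-λI) row 1 is [-2, 0], so an eigenvector is (0, -1).
For λ=4: (A-λI) row 2 is [-6, 2], so an eigenvector is (-1, -3).
General solution: K_1e^(6t)(0,-1) + K_2e^(4t)(-1,-3).

x(t) = -K_2e^(4t), z(t) = -K_1e^(6t) - 3K_2e^(4t)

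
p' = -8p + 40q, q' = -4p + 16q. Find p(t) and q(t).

Coefficient matrix A = [[-8, 40], [-4, 16]].
Characteristic polynomial det(A - λI) = λ^2 - 8λ + 32 = 0.
Eigenvalues λ = 4 ± 4i (complex conjugate pair).
For λ=4+4i: an eigenvector is (-3,-1) - i(-1,0) = (-3 + i, -1).
A real fundamental pair from Re and Im of e^((4+4i)t)v: X_1 = e^(4t)(cos(4t)·(-3,-1) + sin(4t)·(-1,0)), X_2 = e^(4t)(sin(4t)·(-3,-1) - cos(4t)·(-1,0)).
General solution: K_1X_1 + K_2X_2.

p(t) = -K_1e^(4t)sin(4t) - 3K_1e^(4t)cos(4t) - 3K_2e^(4t)sin(4t) + K_2e^(4t)cos(4t), q(t) = -K_1e^(4t)cos(4t) - K_2e^(4t)sin(4t)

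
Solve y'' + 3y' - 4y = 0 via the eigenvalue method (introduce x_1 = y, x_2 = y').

Let x_1 = y, x_2 = y'. Then x_1' = x_2 and x_2' = 4x_1 - 3x_2.
A = [[0,1],[4,-3]]; det(A-λI) = λ^2 + 3λ - 4.
Eigenvalues λ = -4, 1 with eigenvectors (1,-4), (1,1).

y(t) = K_1e^(-4t) + K_2e^(t)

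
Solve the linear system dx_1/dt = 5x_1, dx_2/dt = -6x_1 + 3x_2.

Coefficient matrix A = [[5, 0], [-6, 3]].
Characteristic polynomial det(A - λI) = λ^2 - 8λ + 15 = 0.
Eigenvalues λ = 5, 3.
For λ=5: (A-λI) row 2 is [-6, -2], so an eigenvector is (-1, 3).
For λ=3: (A-λI) row 1 is [2, 0], so an eigenvector is (0, -1).
General solution: C_1e^(5t)(-1,3) + C_2e^(3t)(0,-1).

x_1(t) = -C_1e^(5t), x_2(t) = 3C_1e^(5t) - C_2e^(3t)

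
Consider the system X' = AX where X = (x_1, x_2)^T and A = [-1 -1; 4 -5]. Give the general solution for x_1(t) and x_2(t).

Coefficient matrix A = [[-1, -1], [4, -5]].
Characteristic polynomial det(A - λI) = λ^2 + 6λ + 9 = 0.
Single eigenvalue λ = -3 with algebraic multiplicity 2.
Eigenvector v = (1,2); generalized eigenvector w with (A-λI)w=v is (-1,-3).
General solution: e^(-3t)[K_1·v + K_2·(t·v + w)].

x_1(t) = K_1e^(-3t) + K_2te^(-3t) - K_2e^(-3t), x_2(t) = 2K_1e^(-3t) + 2K_2te^(-3t) - 3K_2e^(-3t)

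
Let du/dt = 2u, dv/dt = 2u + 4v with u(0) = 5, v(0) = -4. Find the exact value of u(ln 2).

A = [[2,0],[2,4]]; eigenvalues λ = 2, 4.
Eigenvectors: (1,-1) for λ=2, (0,-1) for λ=4.
From the initial condition, c_1 = 5, c_2 = -1.
u(ln 2) = (5)(2^2)(1) + (-1)(2^4)(0) = 20.

20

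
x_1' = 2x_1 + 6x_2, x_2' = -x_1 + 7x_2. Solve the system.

x_1(t) = -3C_1e^(4t) - 2C_2e^(5t), x_2(t) = -C_1e^(4t) - C_2e^(5t)

Coefficient matrix A = [[2, 6], [-1, 7]].
Characteristic polynomial det(A - λI) = λ^2 - 9λ + 20 = 0.
Eigenvalues λ = 4, 5.
For λ=4: (A-λI) row 1 is [-2, 6], so an eigenvector is (-3, -1).
For λ=5: (A-λI) row 1 is [-3, 6], so an eigenvector is (-2, -1).
General solution: C_1e^(4t)(-3,-1) + C_2e^(5t)(-2,-1).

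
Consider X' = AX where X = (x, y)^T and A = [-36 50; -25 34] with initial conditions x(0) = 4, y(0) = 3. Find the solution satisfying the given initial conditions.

Coefficient matrix A = [[-36, 50], [-25, 34]].
Characteristic polynomial det(A - λI) = λ^2 + 2λ + 26 = 0.
Eigenvalues λ = -1 ± 5i (complex conjugate pair).
For λ=-1+5i: an eigenvector is (1,1) - i(3,2) = (1 - 3i, 1 - 2i).
A real fundamental pair from Re and Im of e^((-1+5i)t)v: X_1 = e^(-t)(cos(5t)·(1,1) + sin(5t)·(3,2)), X_2 = e^(-t)(sin(5t)·(1,1) - cos(5t)·(3,2)).
General solution: c_1X_1 + c_2X_2.
Applying x(0)=4, y(0)=3 gives c_1=1, c_2=-1.

x(t) = 2e^(-t)sin(5t) + 4e^(-t)cos(5t), y(t) = e^(-t)sin(5t) + 3e^(-t)cos(5t)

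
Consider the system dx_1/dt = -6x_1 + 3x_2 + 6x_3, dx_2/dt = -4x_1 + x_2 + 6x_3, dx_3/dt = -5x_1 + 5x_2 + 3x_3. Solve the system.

Coefficient matrix A = [[-6, 3, 6], [-4, 1, 6], [-5, 5, 3]].
det(A - λI) = 0 gives eigenvalues λ = -2, 3, -3.
For λ=-2: eigenvector (3,2,1).
For λ=3: eigenvector (1,1,1).
For λ=-3: eigenvector (1,1,0).
General solution: c_1e^(-2t)(3,2,1) + c_2e^(3t)(1,1,1) + c_3e^(-3t)(1,1,0).

x_1(t) = 3c_1e^(-2t) + c_2e^(3t) + c_3e^(-3t), x_2(t) = 2c_1e^(-2t) + c_2e^(3t) + c_3e^(-3t), x_3(t) = c_1e^(-2t) + c_2e^(3t)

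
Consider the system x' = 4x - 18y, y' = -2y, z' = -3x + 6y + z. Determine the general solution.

x(t) = c_1e^(4t) + 3c_2e^(-2t), y(t) = c_2e^(-2t), z(t) = -c_1e^(4t) + c_2e^(-2t) + c_3e^(t)

Coefficient matrix A = [[4, -18, 0], [0, -2, 0], [-3, 6, 1]].
det(A - λI) = 0 gives eigenvalues λ = 4, -2, 1.
For λ=4: eigenvector (1,0,-1).
For λ=-2: eigenvector (3,1,1).
For λ=1: eigenvector (0,0,1).
General solution: c_1e^(4t)(1,0,-1) + c_2e^(-2t)(3,1,1) + c_3e^(t)(0,0,1).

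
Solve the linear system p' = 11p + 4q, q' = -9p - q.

Coefficient matrix A = [[11, 4], [-9, -1]].
Characteristic polynomial det(A - λI) = λ^2 - 10λ + 25 = 0.
Single eigenvalue λ = 5 with algebraic multiplicity 2.
Eigenvector v = (2,-3); generalized eigenvector w with (A-λI)w=v is (1,-1).
General solution: e^(5t)[c_1·v + c_2·(t·v + w)].

p(t) = 2c_1e^(5t) + 2c_2te^(5t) + c_2e^(5t), q(t) = -3c_1e^(5t) - 3c_2te^(5t) - c_2e^(5t)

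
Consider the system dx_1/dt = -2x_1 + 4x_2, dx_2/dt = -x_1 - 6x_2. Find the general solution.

Coefficient matrix A = [[-2, 4], [-1, -6]].
Characteristic polynomial det(A - λI) = λ^2 + 8λ + 16 = 0.
Single eigenvalue λ = -4 with algebraic multiplicity 2.
Eigenvector v = (2,-1); generalized eigenvector w with (A-λI)w=v is (3,-1).
General solution: e^(-4t)[C_1·v + C_2·(t·v + w)].

x_1(t) = 2C_1e^(-4t) + 2C_2te^(-4t) + 3C_2e^(-4t), x_2(t) = -C_1e^(-4t) - C_2te^(-4t) - C_2e^(-4t)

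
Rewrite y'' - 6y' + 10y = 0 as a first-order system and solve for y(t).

Let x_1 = y, x_2 = y'. Then x_1' = x_2 and x_2' = -10x_1 + 6x_2.
A = [[0,1],[-10,6]]; det(A-λI) = λ^2 - 6λ + 10.
Eigenvalues λ = 3 ± i.

y(t) = K_1e^(3t)cos(t) + K_2e^(3t)sin(t)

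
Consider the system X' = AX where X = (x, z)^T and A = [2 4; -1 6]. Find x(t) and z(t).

x(t) = -2C_1e^(4t) - 2C_2te^(4t) - C_2e^(4t), z(t) = -C_1e^(4t) - C_2te^(4t) - C_2e^(4t)

Coefficient matrix A = [[2, 4], [-1, 6]].
Characteristic polynomial det(A - λI) = λ^2 - 8λ + 16 = 0.
Single eigenvalue λ = 4 with algebraic multiplicity 2.
Eigenvector v = (-2,-1); generalized eigenvector w with (A-λI)w=v is (-1,-1).
General solution: e^(4t)[C_1·v + C_2·(t·v + w)].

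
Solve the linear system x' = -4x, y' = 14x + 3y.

Coefficient matrix A = [[-4, 0], [14, 3]].
Characteristic polynomial det(A - λI) = λ^2 + λ - 12 = 0.
Eigenvalues λ = 3, -4.
For λ=3: (A-λI) row 1 is [-7, 0], so an eigenvector is (0, 1).
For λ=-4: (A-λI) row 2 is [14, 7], so an eigenvector is (-1, 2).
General solution: c_1e^(3t)(0,1) + c_2e^(-4t)(-1,2).

x(t) = -c_2e^(-4t), y(t) = c_1e^(3t) + 2c_2e^(-4t)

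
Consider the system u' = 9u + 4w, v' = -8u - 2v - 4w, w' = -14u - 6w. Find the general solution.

Coefficient matrix A = [[9, 0, 4], [-8, -2, -4], [-14, 0, -6]].
det(A - λI) = 0 gives eigenvalues λ = 1, 2, -2.
For λ=1: eigenvector (1,0,-2).
For λ=2: eigenvector (4,-1,-7).
For λ=-2: eigenvector (0,1,0).
General solution: C_1e^(t)(1,0,-2) + C_2e^(2t)(4,-1,-7) + C_3e^(-2t)(0,1,0).

u(t) = C_1e^(t) + 4C_2e^(2t), v(t) = -C_2e^(2t) + C_3e^(-2t), w(t) = -2C_1e^(t) - 7C_2e^(2t)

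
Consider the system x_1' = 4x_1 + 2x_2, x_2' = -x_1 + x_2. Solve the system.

x_1(t) = -2C_1e^(3t) - C_2e^(2t), x_2(t) = C_1e^(3t) + C_2e^(2t)

Coefficient matrix A = [[4, 2], [-1, 1]].
Characteristic polynomial det(A - λI) = λ^2 - 5λ + 6 = 0.
Eigenvalues λ = 3, 2.
For λ=3: (A-λI) row 1 is [1, 2], so an eigenvector is (-2, 1).
For λ=2: (A-λI) row 1 is [2, 2], so an eigenvector is (-1, 1).
General solution: C_1e^(3t)(-2,1) + C_2e^(2t)(-1,1).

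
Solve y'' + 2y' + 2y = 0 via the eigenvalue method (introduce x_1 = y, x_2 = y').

y(t) = C_1e^(-t)cos(t) + C_2e^(-t)sin(t)

Let x_1 = y, x_2 = y'. Then x_1' = x_2 and x_2' = -2x_1 - 2x_2.
A = [[0,1],[-2,-2]]; det(A-λI) = λ^2 + 2λ + 2.
Eigenvalues λ = -1 ± i.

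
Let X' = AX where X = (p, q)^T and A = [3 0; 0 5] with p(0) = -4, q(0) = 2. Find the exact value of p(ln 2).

A = [[3,0],[0,5]]; eigenvalues λ = 5, 3.
Eigenvectors: (0,1) for λ=5, (-1,0) for λ=3.
From the initial condition, c_1 = 2, c_2 = 4.
p(ln 2) = (2)(2^5)(0) + (4)(2^3)(-1) = -32.

-32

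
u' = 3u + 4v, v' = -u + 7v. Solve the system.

u(t) = -2c_1e^(5t) - 2c_2te^(5t) - 3c_2e^(5t), v(t) = -c_1e^(5t) - c_2te^(5t) - 2c_2e^(5t)

Coefficient matrix A = [[3, 4], [-1, 7]].
Characteristic polynomial det(A - λI) = λ^2 - 10λ + 25 = 0.
Single eigenvalue λ = 5 with algebraic multiplicity 2.
Eigenvector v = (-2,-1); generalized eigenvector w with (A-λI)w=v is (-3,-2).
General solution: e^(5t)[c_1·v + c_2·(t·v + w)].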